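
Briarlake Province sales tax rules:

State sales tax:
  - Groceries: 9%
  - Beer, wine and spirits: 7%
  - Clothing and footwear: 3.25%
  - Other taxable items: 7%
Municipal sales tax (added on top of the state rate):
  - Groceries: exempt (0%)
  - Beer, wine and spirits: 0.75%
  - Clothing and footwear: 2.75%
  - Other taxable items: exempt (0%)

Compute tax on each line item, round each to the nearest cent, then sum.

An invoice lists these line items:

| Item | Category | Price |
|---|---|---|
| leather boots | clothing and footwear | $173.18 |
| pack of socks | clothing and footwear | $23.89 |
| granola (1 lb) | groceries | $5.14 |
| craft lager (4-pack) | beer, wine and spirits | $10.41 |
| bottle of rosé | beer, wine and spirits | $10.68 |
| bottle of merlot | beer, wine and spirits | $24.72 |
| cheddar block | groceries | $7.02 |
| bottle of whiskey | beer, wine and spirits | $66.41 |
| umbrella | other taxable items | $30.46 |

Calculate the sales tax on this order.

$23.75

Leather boots $173.18: clothing and footwear → 3.25% + 2.75% municipal = 6% → $10.39
Pack of socks $23.89: clothing and footwear → 3.25% + 2.75% municipal = 6% → $1.43
Granola (1 lb) $5.14: groceries → 9% + 0% municipal = 9% → $0.46
Craft lager (4-pack) $10.41: beer, wine and spirits → 7% + 0.75% municipal = 7.75% → $0.81
Bottle of rosé $10.68: beer, wine and spirits → 7% + 0.75% municipal = 7.75% → $0.83
Bottle of merlot $24.72: beer, wine and spirits → 7% + 0.75% municipal = 7.75% → $1.92
Cheddar block $7.02: groceries → 9% + 0% municipal = 9% → $0.63
Bottle of whiskey $66.41: beer, wine and spirits → 7% + 0.75% municipal = 7.75% → $5.15
Umbrella $30.46: other taxable items → 7% + 0% municipal = 7% → $2.13
Total tax = $10.39 + $1.43 + $0.46 + $0.81 + $0.83 + $1.92 + $0.63 + $5.15 + $2.13 = $23.75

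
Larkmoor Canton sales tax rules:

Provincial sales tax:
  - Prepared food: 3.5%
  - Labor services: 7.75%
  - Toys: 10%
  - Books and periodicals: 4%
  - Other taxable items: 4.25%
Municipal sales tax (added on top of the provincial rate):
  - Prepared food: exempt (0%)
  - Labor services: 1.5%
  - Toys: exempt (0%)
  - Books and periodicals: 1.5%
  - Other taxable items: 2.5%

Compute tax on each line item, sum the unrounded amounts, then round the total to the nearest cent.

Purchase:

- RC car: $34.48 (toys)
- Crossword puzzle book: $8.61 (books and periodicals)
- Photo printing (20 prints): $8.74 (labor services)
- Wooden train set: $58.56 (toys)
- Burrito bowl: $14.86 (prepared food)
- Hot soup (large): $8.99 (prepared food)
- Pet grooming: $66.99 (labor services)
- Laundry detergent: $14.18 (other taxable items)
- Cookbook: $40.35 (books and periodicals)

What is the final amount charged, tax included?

RC car $34.48: toys → 10% + 0% municipal = 10% → $3.448
Crossword puzzle book $8.61: books and periodicals → 4% + 1.5% municipal = 5.5% → $0.47355
Photo printing (20 prints) $8.74: labor services → 7.75% + 1.5% municipal = 9.25% → $0.80845
Wooden train set $58.56: toys → 10% + 0% municipal = 10% → $5.856
Burrito bowl $14.86: prepared food → 3.5% + 0% municipal = 3.5% → $0.5201
Hot soup (large) $8.99: prepared food → 3.5% + 0% municipal = 3.5% → $0.31465
Pet grooming $66.99: labor services → 7.75% + 1.5% municipal = 9.25% → $6.196575
Laundry detergent $14.18: other taxable items → 4.25% + 2.5% municipal = 6.75% → $0.95715
Cookbook $40.35: books and periodicals → 4% + 1.5% municipal = 5.5% → $2.21925
Subtotal = $255.76; unrounded tax = $20.793725 → $20.79; total due = $276.55

$276.55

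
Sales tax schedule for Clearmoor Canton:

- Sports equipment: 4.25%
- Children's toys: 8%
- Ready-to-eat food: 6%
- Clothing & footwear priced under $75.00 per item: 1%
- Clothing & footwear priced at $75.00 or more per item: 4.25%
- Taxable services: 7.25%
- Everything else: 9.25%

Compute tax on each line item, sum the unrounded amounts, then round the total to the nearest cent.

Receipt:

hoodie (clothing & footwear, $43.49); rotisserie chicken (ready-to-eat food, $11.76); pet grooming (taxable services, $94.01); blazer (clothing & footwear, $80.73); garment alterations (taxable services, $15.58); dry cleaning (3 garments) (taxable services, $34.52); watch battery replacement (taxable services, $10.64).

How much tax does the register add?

Hoodie $43.49: clothing & footwear, under $75.00 → 1% → $0.4349
Rotisserie chicken $11.76: ready-to-eat food → 6% → $0.7056
Pet grooming $94.01: taxable services → 7.25% → $6.815725
Blazer $80.73: clothing & footwear, $75.00 or more → 4.25% → $3.431025
Garment alterations $15.58: taxable services → 7.25% → $1.12955
Dry cleaning (3 garments) $34.52: taxable services → 7.25% → $2.5027
Watch battery replacement $10.64: taxable services → 7.25% → $0.7714
Unrounded tax sum = $15.7909 → $15.79

$15.79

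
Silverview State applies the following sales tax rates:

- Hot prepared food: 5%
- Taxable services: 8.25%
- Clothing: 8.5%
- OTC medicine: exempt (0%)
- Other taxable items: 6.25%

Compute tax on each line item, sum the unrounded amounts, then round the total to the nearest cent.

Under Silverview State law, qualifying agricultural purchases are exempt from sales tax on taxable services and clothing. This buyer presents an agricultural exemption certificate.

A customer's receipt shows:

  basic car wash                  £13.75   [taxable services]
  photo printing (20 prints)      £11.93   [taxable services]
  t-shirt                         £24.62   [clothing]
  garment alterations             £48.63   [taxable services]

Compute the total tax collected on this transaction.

£0.00

Basic car wash £13.75: taxable services, buyer-exempt → 0% → £0.00
Photo printing (20 prints) £11.93: taxable services, buyer-exempt → 0% → £0.00
T-shirt £24.62: clothing, buyer-exempt → 0% → £0.00
Garment alterations £48.63: taxable services, buyer-exempt → 0% → £0.00
Unrounded tax sum = £0.00 → £0.00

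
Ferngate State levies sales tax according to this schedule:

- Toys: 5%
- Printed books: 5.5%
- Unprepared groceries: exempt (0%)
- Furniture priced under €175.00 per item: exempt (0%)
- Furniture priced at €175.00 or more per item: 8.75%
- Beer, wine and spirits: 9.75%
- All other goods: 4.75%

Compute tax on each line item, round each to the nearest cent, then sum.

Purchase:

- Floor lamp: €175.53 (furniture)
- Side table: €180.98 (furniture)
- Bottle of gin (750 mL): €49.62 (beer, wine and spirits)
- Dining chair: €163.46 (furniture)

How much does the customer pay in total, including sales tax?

€605.63

Floor lamp €175.53: furniture, €175.00 or more → 8.75% → €15.36
Side table €180.98: furniture, €175.00 or more → 8.75% → €15.84
Bottle of gin (750 mL) €49.62: beer, wine and spirits → 9.75% → €4.84
Dining chair €163.46: furniture, under €175.00 → 0% → €0.00
Subtotal = €569.59; tax = €36.04; total due = €605.63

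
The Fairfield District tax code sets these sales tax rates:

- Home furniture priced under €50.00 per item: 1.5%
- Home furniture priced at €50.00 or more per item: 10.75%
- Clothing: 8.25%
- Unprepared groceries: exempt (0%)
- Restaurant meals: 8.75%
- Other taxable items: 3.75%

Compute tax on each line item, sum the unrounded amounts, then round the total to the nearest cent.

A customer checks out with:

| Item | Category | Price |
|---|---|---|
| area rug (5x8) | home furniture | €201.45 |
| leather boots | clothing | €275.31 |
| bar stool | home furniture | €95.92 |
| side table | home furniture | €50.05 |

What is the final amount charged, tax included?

€682.79

Area rug (5x8) €201.45: home furniture, €50.00 or more → 10.75% → €21.655875
Leather boots €275.31: clothing → 8.25% → €22.713075
Bar stool €95.92: home furniture, €50.00 or more → 10.75% → €10.3114
Side table €50.05: home furniture, €50.00 or more → 10.75% → €5.380375
Subtotal = €622.73; unrounded tax = €60.060725 → €60.06; total due = €682.79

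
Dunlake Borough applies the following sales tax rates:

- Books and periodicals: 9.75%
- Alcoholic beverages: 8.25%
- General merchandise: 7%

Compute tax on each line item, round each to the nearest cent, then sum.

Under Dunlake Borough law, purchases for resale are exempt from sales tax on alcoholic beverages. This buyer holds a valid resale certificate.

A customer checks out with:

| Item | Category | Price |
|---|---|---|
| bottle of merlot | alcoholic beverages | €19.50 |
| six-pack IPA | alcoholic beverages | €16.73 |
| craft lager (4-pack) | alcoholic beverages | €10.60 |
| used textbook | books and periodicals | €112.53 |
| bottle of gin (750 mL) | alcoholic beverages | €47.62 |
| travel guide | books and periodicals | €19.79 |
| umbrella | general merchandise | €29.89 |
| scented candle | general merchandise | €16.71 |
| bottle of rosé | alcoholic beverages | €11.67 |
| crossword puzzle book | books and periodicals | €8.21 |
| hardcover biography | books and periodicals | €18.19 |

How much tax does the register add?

Bottle of merlot €19.50: alcoholic beverages, buyer-exempt → 0% → €0.00
Six-pack IPA €16.73: alcoholic beverages, buyer-exempt → 0% → €0.00
Craft lager (4-pack) €10.60: alcoholic beverages, buyer-exempt → 0% → €0.00
Used textbook €112.53: books and periodicals → 9.75% → €10.97
Bottle of gin (750 mL) €47.62: alcoholic beverages, buyer-exempt → 0% → €0.00
Travel guide €19.79: books and periodicals → 9.75% → €1.93
Umbrella €29.89: general merchandise → 7% → €2.09
Scented candle €16.71: general merchandise → 7% → €1.17
Bottle of rosé €11.67: alcoholic beverages, buyer-exempt → 0% → €0.00
Crossword puzzle book €8.21: books and periodicals → 9.75% → €0.80
Hardcover biography €18.19: books and periodicals → 9.75% → €1.77
Total tax = €10.97 + €1.93 + €2.09 + €1.17 + €0.80 + €1.77 = €18.73

€18.73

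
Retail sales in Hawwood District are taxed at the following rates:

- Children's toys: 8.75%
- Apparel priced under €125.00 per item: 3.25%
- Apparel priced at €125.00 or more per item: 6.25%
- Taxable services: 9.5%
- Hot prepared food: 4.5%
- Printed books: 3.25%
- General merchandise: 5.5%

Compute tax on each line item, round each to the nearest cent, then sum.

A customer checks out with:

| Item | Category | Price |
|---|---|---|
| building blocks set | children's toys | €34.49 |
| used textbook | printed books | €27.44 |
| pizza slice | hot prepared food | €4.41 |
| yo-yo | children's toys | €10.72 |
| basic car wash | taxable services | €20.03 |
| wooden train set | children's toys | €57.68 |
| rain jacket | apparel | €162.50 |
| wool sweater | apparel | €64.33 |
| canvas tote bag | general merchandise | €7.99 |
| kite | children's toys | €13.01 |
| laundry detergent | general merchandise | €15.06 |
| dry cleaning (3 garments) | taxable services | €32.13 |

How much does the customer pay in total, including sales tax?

Building blocks set €34.49: children's toys → 8.75% → €3.02
Used textbook €27.44: printed books → 3.25% → €0.89
Pizza slice €4.41: hot prepared food → 4.5% → €0.20
Yo-yo €10.72: children's toys → 8.75% → €0.94
Basic car wash €20.03: taxable services → 9.5% → €1.90
Wooden train set €57.68: children's toys → 8.75% → €5.05
Rain jacket €162.50: apparel, €125.00 or more → 6.25% → €10.16
Wool sweater €64.33: apparel, under €125.00 → 3.25% → €2.09
Canvas tote bag €7.99: general merchandise → 5.5% → €0.44
Kite €13.01: children's toys → 8.75% → €1.14
Laundry detergent €15.06: general merchandise → 5.5% → €0.83
Dry cleaning (3 garments) €32.13: taxable services → 9.5% → €3.05
Subtotal = €449.79; tax = €29.71; total due = €479.50

€479.50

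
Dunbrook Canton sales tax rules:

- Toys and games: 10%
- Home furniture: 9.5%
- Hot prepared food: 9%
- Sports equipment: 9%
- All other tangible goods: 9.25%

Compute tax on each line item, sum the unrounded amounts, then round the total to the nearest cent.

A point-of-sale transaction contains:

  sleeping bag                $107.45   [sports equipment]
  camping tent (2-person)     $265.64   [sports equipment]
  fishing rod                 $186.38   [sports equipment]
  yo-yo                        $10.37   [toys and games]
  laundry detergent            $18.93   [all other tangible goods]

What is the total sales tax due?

$53.14

Sleeping bag $107.45: sports equipment → 9% → $9.6705
Camping tent (2-person) $265.64: sports equipment → 9% → $23.9076
Fishing rod $186.38: sports equipment → 9% → $16.7742
Yo-yo $10.37: toys and games → 10% → $1.037
Laundry detergent $18.93: all other tangible goods → 9.25% → $1.751025
Unrounded tax sum = $53.140325 → $53.14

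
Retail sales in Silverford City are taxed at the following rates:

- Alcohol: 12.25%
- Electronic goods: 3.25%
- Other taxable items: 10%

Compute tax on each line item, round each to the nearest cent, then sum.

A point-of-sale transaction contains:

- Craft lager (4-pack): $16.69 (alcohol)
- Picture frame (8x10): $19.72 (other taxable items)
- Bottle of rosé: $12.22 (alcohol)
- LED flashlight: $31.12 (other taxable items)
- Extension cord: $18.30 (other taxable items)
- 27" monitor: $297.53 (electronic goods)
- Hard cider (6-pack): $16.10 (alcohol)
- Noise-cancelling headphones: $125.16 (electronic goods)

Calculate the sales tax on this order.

Craft lager (4-pack) $16.69: alcohol → 12.25% → $2.04
Picture frame (8x10) $19.72: other taxable items → 10% → $1.97
Bottle of rosé $12.22: alcohol → 12.25% → $1.50
LED flashlight $31.12: other taxable items → 10% → $3.11
Extension cord $18.30: other taxable items → 10% → $1.83
27" monitor $297.53: electronic goods → 3.25% → $9.67
Hard cider (6-pack) $16.10: alcohol → 12.25% → $1.97
Noise-cancelling headphones $125.16: electronic goods → 3.25% → $4.07
Total tax = $2.04 + $1.97 + $1.50 + $3.11 + $1.83 + $9.67 + $1.97 + $4.07 = $26.16

$26.16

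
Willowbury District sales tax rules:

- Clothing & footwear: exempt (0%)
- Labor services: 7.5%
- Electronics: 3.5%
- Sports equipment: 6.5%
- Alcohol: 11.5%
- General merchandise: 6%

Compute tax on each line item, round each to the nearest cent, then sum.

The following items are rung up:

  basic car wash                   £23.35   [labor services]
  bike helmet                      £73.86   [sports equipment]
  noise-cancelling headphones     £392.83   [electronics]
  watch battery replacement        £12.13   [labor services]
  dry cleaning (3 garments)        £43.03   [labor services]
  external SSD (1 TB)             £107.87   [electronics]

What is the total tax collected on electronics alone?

£17.53

Noise-cancelling headphones £392.83: electronics → 3.5% → £13.75
External SSD (1 TB) £107.87: electronics → 3.5% → £3.78
Tax on electronics = £13.75 + £3.78 = £17.53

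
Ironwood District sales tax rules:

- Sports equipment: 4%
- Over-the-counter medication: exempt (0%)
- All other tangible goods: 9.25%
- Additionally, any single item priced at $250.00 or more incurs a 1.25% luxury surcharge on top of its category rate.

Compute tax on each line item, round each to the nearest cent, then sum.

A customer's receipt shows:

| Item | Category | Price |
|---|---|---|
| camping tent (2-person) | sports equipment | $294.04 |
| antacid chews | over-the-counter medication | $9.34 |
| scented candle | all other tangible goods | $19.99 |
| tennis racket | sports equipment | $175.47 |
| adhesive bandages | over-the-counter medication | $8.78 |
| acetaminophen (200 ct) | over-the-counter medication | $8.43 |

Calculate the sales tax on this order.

$24.31

Camping tent (2-person) $294.04: sports equipment → 4% + 1.25% surcharge = 5.25% → $15.44
Antacid chews $9.34: over-the-counter medication → 0% → $0.00
Scented candle $19.99: all other tangible goods → 9.25% → $1.85
Tennis racket $175.47: sports equipment → 4% → $7.02
Adhesive bandages $8.78: over-the-counter medication → 0% → $0.00
Acetaminophen (200 ct) $8.43: over-the-counter medication → 0% → $0.00
Total tax = $15.44 + $1.85 + $7.02 = $24.31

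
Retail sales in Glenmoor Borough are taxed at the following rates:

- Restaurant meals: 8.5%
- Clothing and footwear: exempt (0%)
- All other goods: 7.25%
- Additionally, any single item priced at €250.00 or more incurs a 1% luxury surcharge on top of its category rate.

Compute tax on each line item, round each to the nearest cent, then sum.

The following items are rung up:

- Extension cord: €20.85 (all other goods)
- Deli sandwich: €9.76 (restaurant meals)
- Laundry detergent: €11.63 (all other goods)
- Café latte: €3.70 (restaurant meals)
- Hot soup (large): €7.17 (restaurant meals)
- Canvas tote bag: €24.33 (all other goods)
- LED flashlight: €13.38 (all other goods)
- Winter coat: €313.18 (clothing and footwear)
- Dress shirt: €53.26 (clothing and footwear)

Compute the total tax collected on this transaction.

Extension cord €20.85: all other goods → 7.25% → €1.51
Deli sandwich €9.76: restaurant meals → 8.5% → €0.83
Laundry detergent €11.63: all other goods → 7.25% → €0.84
Café latte €3.70: restaurant meals → 8.5% → €0.31
Hot soup (large) €7.17: restaurant meals → 8.5% → €0.61
Canvas tote bag €24.33: all other goods → 7.25% → €1.76
LED flashlight €13.38: all other goods → 7.25% → €0.97
Winter coat €313.18: clothing and footwear → 0% + 1% surcharge = 1% → €3.13
Dress shirt €53.26: clothing and footwear → 0% → €0.00
Total tax = €1.51 + €0.83 + €0.84 + €0.31 + €0.61 + €1.76 + €0.97 + €3.13 = €9.96

€9.96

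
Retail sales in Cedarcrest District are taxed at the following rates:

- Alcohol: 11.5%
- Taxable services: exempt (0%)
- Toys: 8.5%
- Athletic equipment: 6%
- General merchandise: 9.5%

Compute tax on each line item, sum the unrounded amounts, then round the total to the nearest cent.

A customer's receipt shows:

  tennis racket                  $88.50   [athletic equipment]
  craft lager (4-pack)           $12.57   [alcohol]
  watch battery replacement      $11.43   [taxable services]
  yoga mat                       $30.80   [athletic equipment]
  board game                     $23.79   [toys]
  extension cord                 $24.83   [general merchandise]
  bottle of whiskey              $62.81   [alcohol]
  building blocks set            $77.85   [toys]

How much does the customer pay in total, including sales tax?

Tennis racket $88.50: athletic equipment → 6% → $5.31
Craft lager (4-pack) $12.57: alcohol → 11.5% → $1.44555
Watch battery replacement $11.43: taxable services → 0% → $0.00
Yoga mat $30.80: athletic equipment → 6% → $1.848
Board game $23.79: toys → 8.5% → $2.02215
Extension cord $24.83: general merchandise → 9.5% → $2.35885
Bottle of whiskey $62.81: alcohol → 11.5% → $7.22315
Building blocks set $77.85: toys → 8.5% → $6.61725
Subtotal = $332.58; unrounded tax = $26.82495 → $26.82; total due = $359.40

$359.40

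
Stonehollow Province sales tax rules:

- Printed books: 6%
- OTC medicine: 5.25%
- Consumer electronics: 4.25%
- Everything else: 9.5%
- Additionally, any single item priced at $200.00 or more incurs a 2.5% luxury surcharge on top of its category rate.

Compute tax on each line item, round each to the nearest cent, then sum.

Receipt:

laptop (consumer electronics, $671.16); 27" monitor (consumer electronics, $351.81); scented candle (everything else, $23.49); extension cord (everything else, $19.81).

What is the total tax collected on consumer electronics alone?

Laptop $671.16: consumer electronics → 4.25% + 2.5% surcharge = 6.75% → $45.30
27" monitor $351.81: consumer electronics → 4.25% + 2.5% surcharge = 6.75% → $23.75
Tax on consumer electronics = $45.30 + $23.75 = $69.05

$69.05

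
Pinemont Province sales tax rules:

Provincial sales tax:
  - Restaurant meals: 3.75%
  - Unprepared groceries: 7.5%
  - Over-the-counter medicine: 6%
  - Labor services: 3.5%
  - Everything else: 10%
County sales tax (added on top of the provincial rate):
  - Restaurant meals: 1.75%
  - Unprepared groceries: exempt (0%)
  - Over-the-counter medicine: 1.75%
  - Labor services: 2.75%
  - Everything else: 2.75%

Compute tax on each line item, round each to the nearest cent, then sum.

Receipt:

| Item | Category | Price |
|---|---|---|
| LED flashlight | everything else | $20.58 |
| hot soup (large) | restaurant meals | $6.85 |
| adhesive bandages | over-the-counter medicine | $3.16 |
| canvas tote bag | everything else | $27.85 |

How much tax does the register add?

$6.79

LED flashlight $20.58: everything else → 10% + 2.75% county = 12.75% → $2.62
Hot soup (large) $6.85: restaurant meals → 3.75% + 1.75% county = 5.5% → $0.38
Adhesive bandages $3.16: over-the-counter medicine → 6% + 1.75% county = 7.75% → $0.24
Canvas tote bag $27.85: everything else → 10% + 2.75% county = 12.75% → $3.55
Total tax = $2.62 + $0.38 + $0.24 + $3.55 = $6.79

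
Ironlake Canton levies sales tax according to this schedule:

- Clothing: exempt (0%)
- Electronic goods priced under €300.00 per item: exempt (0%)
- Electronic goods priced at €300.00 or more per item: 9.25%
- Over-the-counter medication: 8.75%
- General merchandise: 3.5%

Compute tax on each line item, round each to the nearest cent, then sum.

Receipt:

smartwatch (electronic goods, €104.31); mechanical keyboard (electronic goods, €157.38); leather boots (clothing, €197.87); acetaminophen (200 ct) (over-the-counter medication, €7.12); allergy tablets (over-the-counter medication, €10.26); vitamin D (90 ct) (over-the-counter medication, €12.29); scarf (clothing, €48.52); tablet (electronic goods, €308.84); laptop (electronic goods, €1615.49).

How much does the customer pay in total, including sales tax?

€2642.68

Smartwatch €104.31: electronic goods, under €300.00 → 0% → €0.00
Mechanical keyboard €157.38: electronic goods, under €300.00 → 0% → €0.00
Leather boots €197.87: clothing → 0% → €0.00
Acetaminophen (200 ct) €7.12: over-the-counter medication → 8.75% → €0.62
Allergy tablets €10.26: over-the-counter medication → 8.75% → €0.90
Vitamin D (90 ct) €12.29: over-the-counter medication → 8.75% → €1.08
Scarf €48.52: clothing → 0% → €0.00
Tablet €308.84: electronic goods, €300.00 or more → 9.25% → €28.57
Laptop €1615.49: electronic goods, €300.00 or more → 9.25% → €149.43
Subtotal = €2462.08; tax = €180.60; total due = €2642.68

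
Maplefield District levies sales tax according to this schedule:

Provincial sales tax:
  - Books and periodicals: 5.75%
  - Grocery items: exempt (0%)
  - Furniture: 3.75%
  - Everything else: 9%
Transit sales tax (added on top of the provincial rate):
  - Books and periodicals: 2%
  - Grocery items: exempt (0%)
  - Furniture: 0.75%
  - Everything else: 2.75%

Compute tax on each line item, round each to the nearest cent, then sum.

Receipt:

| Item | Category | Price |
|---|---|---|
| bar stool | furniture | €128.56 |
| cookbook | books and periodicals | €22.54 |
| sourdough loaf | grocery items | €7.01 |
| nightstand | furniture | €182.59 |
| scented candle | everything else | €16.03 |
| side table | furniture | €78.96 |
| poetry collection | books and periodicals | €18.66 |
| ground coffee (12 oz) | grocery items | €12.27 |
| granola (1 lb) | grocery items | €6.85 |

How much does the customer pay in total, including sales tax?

€496.11

Bar stool €128.56: furniture → 3.75% + 0.75% transit = 4.5% → €5.79
Cookbook €22.54: books and periodicals → 5.75% + 2% transit = 7.75% → €1.75
Sourdough loaf €7.01: grocery items → 0% + 0% transit = 0% → €0.00
Nightstand €182.59: furniture → 3.75% + 0.75% transit = 4.5% → €8.22
Scented candle €16.03: everything else → 9% + 2.75% transit = 11.75% → €1.88
Side table €78.96: furniture → 3.75% + 0.75% transit = 4.5% → €3.55
Poetry collection €18.66: books and periodicals → 5.75% + 2% transit = 7.75% → €1.45
Ground coffee (12 oz) €12.27: grocery items → 0% + 0% transit = 0% → €0.00
Granola (1 lb) €6.85: grocery items → 0% + 0% transit = 0% → €0.00
Subtotal = €473.47; tax = €22.64; total due = €496.11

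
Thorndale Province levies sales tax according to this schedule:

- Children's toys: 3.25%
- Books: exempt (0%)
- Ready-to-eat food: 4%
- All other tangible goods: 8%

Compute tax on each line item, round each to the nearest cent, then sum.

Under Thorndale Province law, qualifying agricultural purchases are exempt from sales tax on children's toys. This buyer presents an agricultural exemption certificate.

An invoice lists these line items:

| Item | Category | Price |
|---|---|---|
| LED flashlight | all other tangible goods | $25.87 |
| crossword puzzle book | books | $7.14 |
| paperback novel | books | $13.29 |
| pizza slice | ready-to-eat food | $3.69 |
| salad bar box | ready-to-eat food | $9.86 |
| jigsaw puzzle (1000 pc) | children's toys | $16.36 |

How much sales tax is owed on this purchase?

$2.61

LED flashlight $25.87: all other tangible goods → 8% → $2.07
Crossword puzzle book $7.14: books → 0% → $0.00
Paperback novel $13.29: books → 0% → $0.00
Pizza slice $3.69: ready-to-eat food → 4% → $0.15
Salad bar box $9.86: ready-to-eat food → 4% → $0.39
Jigsaw puzzle (1000 pc) $16.36: children's toys, buyer-exempt → 0% → $0.00
Total tax = $2.07 + $0.15 + $0.39 = $2.61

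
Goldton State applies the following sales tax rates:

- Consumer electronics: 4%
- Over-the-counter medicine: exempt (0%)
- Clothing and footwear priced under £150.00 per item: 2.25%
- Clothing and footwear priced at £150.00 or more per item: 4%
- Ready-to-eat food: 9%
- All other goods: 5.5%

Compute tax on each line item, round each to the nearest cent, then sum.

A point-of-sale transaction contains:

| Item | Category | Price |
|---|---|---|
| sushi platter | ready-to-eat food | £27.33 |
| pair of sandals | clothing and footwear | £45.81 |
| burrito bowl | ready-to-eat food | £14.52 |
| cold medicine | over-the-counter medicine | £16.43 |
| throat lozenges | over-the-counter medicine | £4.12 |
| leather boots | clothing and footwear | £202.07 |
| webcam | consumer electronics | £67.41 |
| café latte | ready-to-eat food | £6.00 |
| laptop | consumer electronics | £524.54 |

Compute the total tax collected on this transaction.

£37.10

Sushi platter £27.33: ready-to-eat food → 9% → £2.46
Pair of sandals £45.81: clothing and footwear, under £150.00 → 2.25% → £1.03
Burrito bowl £14.52: ready-to-eat food → 9% → £1.31
Cold medicine £16.43: over-the-counter medicine → 0% → £0.00
Throat lozenges £4.12: over-the-counter medicine → 0% → £0.00
Leather boots £202.07: clothing and footwear, £150.00 or more → 4% → £8.08
Webcam £67.41: consumer electronics → 4% → £2.70
Café latte £6.00: ready-to-eat food → 9% → £0.54
Laptop £524.54: consumer electronics → 4% → £20.98
Total tax = £2.46 + £1.03 + £1.31 + £8.08 + £2.70 + £0.54 + £20.98 = £37.10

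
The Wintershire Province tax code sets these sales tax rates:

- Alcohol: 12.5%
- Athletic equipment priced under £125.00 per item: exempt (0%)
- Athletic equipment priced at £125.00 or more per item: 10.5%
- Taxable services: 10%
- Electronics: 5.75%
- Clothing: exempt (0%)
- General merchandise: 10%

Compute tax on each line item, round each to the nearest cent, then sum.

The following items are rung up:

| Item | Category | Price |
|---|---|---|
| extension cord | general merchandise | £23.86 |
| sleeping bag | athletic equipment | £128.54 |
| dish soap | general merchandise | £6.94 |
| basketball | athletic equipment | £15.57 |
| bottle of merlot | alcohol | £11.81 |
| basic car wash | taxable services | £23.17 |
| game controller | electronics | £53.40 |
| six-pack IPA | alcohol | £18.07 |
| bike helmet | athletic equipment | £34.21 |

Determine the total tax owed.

Extension cord £23.86: general merchandise → 10% → £2.39
Sleeping bag £128.54: athletic equipment, £125.00 or more → 10.5% → £13.50
Dish soap £6.94: general merchandise → 10% → £0.69
Basketball £15.57: athletic equipment, under £125.00 → 0% → £0.00
Bottle of merlot £11.81: alcohol → 12.5% → £1.48
Basic car wash £23.17: taxable services → 10% → £2.32
Game controller £53.40: electronics → 5.75% → £3.07
Six-pack IPA £18.07: alcohol → 12.5% → £2.26
Bike helmet £34.21: athletic equipment, under £125.00 → 0% → £0.00
Total tax = £2.39 + £13.50 + £0.69 + £1.48 + £2.32 + £3.07 + £2.26 = £25.71

£25.71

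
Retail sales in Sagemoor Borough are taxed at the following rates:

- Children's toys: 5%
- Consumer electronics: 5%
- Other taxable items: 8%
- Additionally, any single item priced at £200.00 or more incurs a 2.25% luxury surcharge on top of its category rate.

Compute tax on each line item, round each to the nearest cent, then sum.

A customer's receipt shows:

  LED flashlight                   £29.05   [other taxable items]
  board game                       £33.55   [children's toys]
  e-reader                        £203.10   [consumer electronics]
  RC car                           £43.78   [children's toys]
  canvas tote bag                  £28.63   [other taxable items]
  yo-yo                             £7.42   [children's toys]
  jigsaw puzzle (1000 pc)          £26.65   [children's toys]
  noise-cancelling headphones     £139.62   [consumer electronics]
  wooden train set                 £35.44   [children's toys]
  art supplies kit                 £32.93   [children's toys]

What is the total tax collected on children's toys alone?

£8.99

Board game £33.55: children's toys → 5% → £1.68
RC car £43.78: children's toys → 5% → £2.19
Yo-yo £7.42: children's toys → 5% → £0.37
Jigsaw puzzle (1000 pc) £26.65: children's toys → 5% → £1.33
Wooden train set £35.44: children's toys → 5% → £1.77
Art supplies kit £32.93: children's toys → 5% → £1.65
Tax on children's toys = £1.68 + £2.19 + £0.37 + £1.33 + £1.77 + £1.65 = £8.99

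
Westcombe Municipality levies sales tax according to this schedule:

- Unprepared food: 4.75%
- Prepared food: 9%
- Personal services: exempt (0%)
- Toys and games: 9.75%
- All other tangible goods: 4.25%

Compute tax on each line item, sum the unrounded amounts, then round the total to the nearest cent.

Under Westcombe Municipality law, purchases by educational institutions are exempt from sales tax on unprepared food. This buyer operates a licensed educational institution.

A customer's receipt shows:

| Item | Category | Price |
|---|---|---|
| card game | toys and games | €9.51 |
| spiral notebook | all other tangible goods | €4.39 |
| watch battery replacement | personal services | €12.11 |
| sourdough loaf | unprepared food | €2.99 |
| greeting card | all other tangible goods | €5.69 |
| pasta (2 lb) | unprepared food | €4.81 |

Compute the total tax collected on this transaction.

€1.36

Card game €9.51: toys and games → 9.75% → €0.927225
Spiral notebook €4.39: all other tangible goods → 4.25% → €0.186575
Watch battery replacement €12.11: personal services → 0% → €0.00
Sourdough loaf €2.99: unprepared food, buyer-exempt → 0% → €0.00
Greeting card €5.69: all other tangible goods → 4.25% → €0.241825
Pasta (2 lb) €4.81: unprepared food, buyer-exempt → 0% → €0.00
Unrounded tax sum = €1.355625 → €1.36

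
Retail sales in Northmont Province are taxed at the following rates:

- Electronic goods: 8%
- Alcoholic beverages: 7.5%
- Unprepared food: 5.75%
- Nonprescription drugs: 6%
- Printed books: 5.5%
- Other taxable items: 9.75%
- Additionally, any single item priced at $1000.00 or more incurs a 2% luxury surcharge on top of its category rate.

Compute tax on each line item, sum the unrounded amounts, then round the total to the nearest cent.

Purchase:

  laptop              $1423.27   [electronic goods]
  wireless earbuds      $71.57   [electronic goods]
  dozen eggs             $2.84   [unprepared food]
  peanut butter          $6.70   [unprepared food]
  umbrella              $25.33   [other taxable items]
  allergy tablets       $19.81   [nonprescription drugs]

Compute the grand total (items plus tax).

Laptop $1423.27: electronic goods → 8% + 2% surcharge = 10% → $142.327
Wireless earbuds $71.57: electronic goods → 8% → $5.7256
Dozen eggs $2.84: unprepared food → 5.75% → $0.1633
Peanut butter $6.70: unprepared food → 5.75% → $0.38525
Umbrella $25.33: other taxable items → 9.75% → $2.469675
Allergy tablets $19.81: nonprescription drugs → 6% → $1.1886
Subtotal = $1549.52; unrounded tax = $152.259425 → $152.26; total due = $1701.78

$1701.78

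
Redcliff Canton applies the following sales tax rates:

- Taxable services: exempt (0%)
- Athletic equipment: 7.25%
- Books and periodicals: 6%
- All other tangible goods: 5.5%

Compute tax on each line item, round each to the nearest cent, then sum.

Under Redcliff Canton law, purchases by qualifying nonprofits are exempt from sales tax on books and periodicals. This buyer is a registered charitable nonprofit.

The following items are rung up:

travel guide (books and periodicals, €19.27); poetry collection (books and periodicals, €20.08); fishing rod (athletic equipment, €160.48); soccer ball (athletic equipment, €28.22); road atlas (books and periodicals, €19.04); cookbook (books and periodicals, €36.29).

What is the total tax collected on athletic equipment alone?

Fishing rod €160.48: athletic equipment → 7.25% → €11.63
Soccer ball €28.22: athletic equipment → 7.25% → €2.05
Tax on athletic equipment = €11.63 + €2.05 = €13.68

€13.68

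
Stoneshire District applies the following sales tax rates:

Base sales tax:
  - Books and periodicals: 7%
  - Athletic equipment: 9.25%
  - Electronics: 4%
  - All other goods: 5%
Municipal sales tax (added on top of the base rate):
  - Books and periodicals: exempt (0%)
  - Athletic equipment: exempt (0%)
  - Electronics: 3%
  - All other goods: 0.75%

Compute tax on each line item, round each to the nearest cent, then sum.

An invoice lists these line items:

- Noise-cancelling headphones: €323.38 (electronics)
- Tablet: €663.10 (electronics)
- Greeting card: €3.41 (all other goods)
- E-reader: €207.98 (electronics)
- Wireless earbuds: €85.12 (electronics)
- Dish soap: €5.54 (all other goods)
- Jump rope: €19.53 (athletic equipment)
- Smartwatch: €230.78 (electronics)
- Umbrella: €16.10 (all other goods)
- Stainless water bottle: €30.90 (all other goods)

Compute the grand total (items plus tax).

€1696.61

Noise-cancelling headphones €323.38: electronics → 4% + 3% municipal = 7% → €22.64
Tablet €663.10: electronics → 4% + 3% municipal = 7% → €46.42
Greeting card €3.41: all other goods → 5% + 0.75% municipal = 5.75% → €0.20
E-reader €207.98: electronics → 4% + 3% municipal = 7% → €14.56
Wireless earbuds €85.12: electronics → 4% + 3% municipal = 7% → €5.96
Dish soap €5.54: all other goods → 5% + 0.75% municipal = 5.75% → €0.32
Jump rope €19.53: athletic equipment → 9.25% + 0% municipal = 9.25% → €1.81
Smartwatch €230.78: electronics → 4% + 3% municipal = 7% → €16.15
Umbrella €16.10: all other goods → 5% + 0.75% municipal = 5.75% → €0.93
Stainless water bottle €30.90: all other goods → 5% + 0.75% municipal = 5.75% → €1.78
Subtotal = €1585.84; tax = €110.77; total due = €1696.61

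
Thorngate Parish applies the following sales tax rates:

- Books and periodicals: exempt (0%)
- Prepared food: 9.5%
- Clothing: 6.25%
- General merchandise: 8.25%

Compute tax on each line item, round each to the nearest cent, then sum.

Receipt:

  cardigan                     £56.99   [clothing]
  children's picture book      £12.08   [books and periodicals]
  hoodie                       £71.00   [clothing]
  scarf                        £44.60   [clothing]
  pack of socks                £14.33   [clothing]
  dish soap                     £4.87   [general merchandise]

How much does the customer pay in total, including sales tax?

£215.96

Cardigan £56.99: clothing → 6.25% → £3.56
Children's picture book £12.08: books and periodicals → 0% → £0.00
Hoodie £71.00: clothing → 6.25% → £4.44
Scarf £44.60: clothing → 6.25% → £2.79
Pack of socks £14.33: clothing → 6.25% → £0.90
Dish soap £4.87: general merchandise → 8.25% → £0.40
Subtotal = £203.87; tax = £12.09; total due = £215.96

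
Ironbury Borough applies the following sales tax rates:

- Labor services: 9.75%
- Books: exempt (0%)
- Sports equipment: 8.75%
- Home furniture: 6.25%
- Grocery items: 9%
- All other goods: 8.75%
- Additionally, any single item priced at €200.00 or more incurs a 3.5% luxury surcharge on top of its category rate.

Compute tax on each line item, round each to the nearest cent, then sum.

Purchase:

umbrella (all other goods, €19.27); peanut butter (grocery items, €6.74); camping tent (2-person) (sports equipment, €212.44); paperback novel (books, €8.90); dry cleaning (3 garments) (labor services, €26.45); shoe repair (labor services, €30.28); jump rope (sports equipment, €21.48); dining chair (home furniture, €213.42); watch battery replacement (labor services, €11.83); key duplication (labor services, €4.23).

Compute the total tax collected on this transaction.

€58.10

Umbrella €19.27: all other goods → 8.75% → €1.69
Peanut butter €6.74: grocery items → 9% → €0.61
Camping tent (2-person) €212.44: sports equipment → 8.75% + 3.5% surcharge = 12.25% → €26.02
Paperback novel €8.90: books → 0% → €0.00
Dry cleaning (3 garments) €26.45: labor services → 9.75% → €2.58
Shoe repair €30.28: labor services → 9.75% → €2.95
Jump rope €21.48: sports equipment → 8.75% → €1.88
Dining chair €213.42: home furniture → 6.25% + 3.5% surcharge = 9.75% → €20.81
Watch battery replacement €11.83: labor services → 9.75% → €1.15
Key duplication €4.23: labor services → 9.75% → €0.41
Total tax = €1.69 + €0.61 + €26.02 + €2.58 + €2.95 + €1.88 + €20.81 + €1.15 + €0.41 = €58.10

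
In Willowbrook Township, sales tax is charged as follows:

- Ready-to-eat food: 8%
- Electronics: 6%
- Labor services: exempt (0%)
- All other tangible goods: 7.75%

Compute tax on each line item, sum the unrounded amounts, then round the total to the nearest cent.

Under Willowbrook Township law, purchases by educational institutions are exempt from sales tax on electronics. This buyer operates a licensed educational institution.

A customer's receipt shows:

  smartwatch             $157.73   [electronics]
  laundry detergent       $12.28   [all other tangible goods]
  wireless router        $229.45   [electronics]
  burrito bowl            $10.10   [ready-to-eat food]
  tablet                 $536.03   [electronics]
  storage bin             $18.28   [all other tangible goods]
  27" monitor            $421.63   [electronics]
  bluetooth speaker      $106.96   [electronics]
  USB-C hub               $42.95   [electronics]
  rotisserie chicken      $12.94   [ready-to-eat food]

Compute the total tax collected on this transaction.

Smartwatch $157.73: electronics, buyer-exempt → 0% → $0.00
Laundry detergent $12.28: all other tangible goods → 7.75% → $0.9517
Wireless router $229.45: electronics, buyer-exempt → 0% → $0.00
Burrito bowl $10.10: ready-to-eat food → 8% → $0.808
Tablet $536.03: electronics, buyer-exempt → 0% → $0.00
Storage bin $18.28: all other tangible goods → 7.75% → $1.4167
27" monitor $421.63: electronics, buyer-exempt → 0% → $0.00
Bluetooth speaker $106.96: electronics, buyer-exempt → 0% → $0.00
USB-C hub $42.95: electronics, buyer-exempt → 0% → $0.00
Rotisserie chicken $12.94: ready-to-eat food → 8% → $1.0352
Unrounded tax sum = $4.2116 → $4.21

$4.21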